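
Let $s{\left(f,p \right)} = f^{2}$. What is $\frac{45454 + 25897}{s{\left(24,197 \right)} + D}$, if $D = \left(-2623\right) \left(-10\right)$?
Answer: $\frac{71351}{26806} \approx 2.6618$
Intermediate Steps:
$D = 26230$
$\frac{45454 + 25897}{s{\left(24,197 \right)} + D} = \frac{45454 + 25897}{24^{2} + 26230} = \frac{71351}{576 + 26230} = \frac{71351}{26806}$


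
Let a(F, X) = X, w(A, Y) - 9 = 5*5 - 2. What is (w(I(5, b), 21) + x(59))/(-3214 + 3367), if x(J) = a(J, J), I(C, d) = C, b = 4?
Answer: 91/153 ≈ 0.59477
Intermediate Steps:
w(A, Y) = 32 (w(A, Y) = 9 + (5*5 - 2) = 9 + (25 - 2) = 9 + 23 = 32)
x(J) = J
(w(I(5, b), 21) + x(59))/(-3214 + 3367) = (32 + 59)/(-3214 + 3367) = 91/153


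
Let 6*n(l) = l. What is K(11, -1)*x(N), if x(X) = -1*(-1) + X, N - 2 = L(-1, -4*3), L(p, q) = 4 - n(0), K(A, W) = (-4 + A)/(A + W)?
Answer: 49/10 ≈ 4.9000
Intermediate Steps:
n(l) = l/6
K(A, W) = (-4 + A)/(A + W)
L(p, q) = 4 (L(p, q) = 4 - 0/6 = 4 - 1*0 = 4 + 0 = 4)
N = 6 (N = 2 + 4 = 6)
x(X) = 1 + X
K(11, -1)*x(N) = ((-4 + 11)/(11 - 1))*(1 + 6) = (7/10)*7 = 49/10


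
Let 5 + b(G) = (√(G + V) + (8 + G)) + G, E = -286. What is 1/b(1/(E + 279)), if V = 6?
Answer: 133/74 - 7*√287/74 ≈ 0.19476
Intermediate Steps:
b(G) = 3 + √(6 + G) + 2*G (b(G) = -5 + ((√(G + 6) + (8 + G)) + G) = -5 + ((√(6 + G) + (8 + G)) + G) = -5 + ((8 + G + √(6 + G)) + G) = -5 + (8 + √(6 + G) + 2*G) = 3 + √(6 + G) + 2*G)
1/b(1/(E + 279)) = 1/(3 + √(6 + 1/(-286 + 279)) + 2/(-286 + 279)) = 1/(3 + √(6 + 1/(-7)) + 2/(-7)) = 1/(3 + √(6 - ⅐) + 2*(-⅐)) = 1/(3 + √(41/7) - 2/7) = 1/(3 + √287/7 - 2/7) = 1/(19/7 + √287/7)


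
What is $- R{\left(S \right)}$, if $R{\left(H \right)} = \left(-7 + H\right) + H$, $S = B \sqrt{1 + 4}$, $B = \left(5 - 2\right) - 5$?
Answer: $7 + 4 \sqrt{5} \approx 15.944$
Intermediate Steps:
$B = -2$ ($B = \left(5 - 2\right) - 5 = 3 - 5 = -2$)
$S = - 2 \sqrt{5}$ ($S = - 2 \sqrt{1 + 4} = - 2 \sqrt{5} \approx -4.4721$)
$R{\left(H \right)} = -7 + 2 H$
$- R{\left(S \right)} = - (-7 + 2 \left(- 2 \sqrt{5}\right)) = - (-7 - 4 \sqrt{5}) = 7 + 4 \sqrt{5}$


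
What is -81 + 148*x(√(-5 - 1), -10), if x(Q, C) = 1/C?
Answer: -479/5 ≈ -95.800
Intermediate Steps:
-81 + 148*x(√(-5 - 1), -10) = -81 + 148/(-10) = -81 + 148*(-⅒) = -81 - 74/5 = -479/5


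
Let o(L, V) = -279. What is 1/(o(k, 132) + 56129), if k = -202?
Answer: 1/55850 ≈ 1.7905e-5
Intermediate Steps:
1/(o(k, 132) + 56129) = 1/(-279 + 56129) = 1/55850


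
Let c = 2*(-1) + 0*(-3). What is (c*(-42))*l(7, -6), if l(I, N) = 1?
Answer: 84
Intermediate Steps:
c = -2 (c = -2 + 0 = -2)
(c*(-42))*l(7, -6) = -2*(-42)*1 = 84*1 = 84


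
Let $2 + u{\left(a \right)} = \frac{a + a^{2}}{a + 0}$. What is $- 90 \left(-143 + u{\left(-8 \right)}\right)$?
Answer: $13680$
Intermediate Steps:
$u{\left(a \right)} = -2 + \frac{a + a^{2}}{a}$ ($u{\left(a \right)} = -2 + \frac{a + a^{2}}{a + 0} = -2 + \frac{a + a^{2}}{a}$)
$- 90 \left(-143 + u{\left(-8 \right)}\right) = - 90 \left(-143 - 9\right) = \left(-90\right) \left(-152\right) = 13680$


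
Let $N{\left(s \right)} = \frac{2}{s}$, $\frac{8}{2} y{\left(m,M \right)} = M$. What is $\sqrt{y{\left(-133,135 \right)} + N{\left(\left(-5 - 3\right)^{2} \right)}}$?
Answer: $\frac{\sqrt{2162}}{8} \approx 5.8122$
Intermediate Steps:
$y{\left(m,M \right)} = \frac{M}{4}$
$\sqrt{y{\left(-133,135 \right)} + N{\left(\left(-5 - 3\right)^{2} \right)}} = \sqrt{\frac{1}{4} \cdot 135 + \frac{2}{\left(-5 - 3\right)^{2}}} = \sqrt{\frac{135}{4} + \frac{2}{\left(-8\right)^{2}}} = \sqrt{\frac{135}{4} + \frac{2}{64}} = \sqrt{\frac{135}{4} + 2 \cdot \frac{1}{64}} = \sqrt{\frac{135}{4} + \frac{1}{32}} = \sqrt{\frac{1081}{32}} = \frac{\sqrt{2162}}{8}$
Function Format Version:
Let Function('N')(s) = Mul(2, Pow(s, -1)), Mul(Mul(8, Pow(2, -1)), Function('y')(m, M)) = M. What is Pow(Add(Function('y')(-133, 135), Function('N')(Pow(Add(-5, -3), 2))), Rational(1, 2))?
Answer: Mul(Rational(1, 8), Pow(2162, Rational(1, 2))) ≈ 5.8122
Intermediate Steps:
Function('y')(m, M) = Mul(Rational(1, 4), M)
Pow(Add(Function('y')(-133, 135), Function('N')(Pow(Add(-5, -3), 2))), Rational(1, 2)) = Pow(Add(Mul(Rational(1, 4), 135), Mul(2, Pow(Pow(Add(-5, -3), 2), -1))), Rational(1, 2)) = Pow(Add(Rational(135, 4), Mul(2, Pow(Pow(-8, 2), -1))), Rational(1, 2)) = Pow(Add(Rational(135, 4), Mul(2, Pow(64, -1))), Rational(1, 2)) = Pow(Add(Rational(135, 4), Mul(2, Rational(1, 64))), Rational(1, 2)) = Pow(Add(Rational(135, 4), Rational(1, 32)), Rational(1, 2)) = Pow(Rational(1081, 32), Rational(1, 2)) = Mul(Rational(1, 8), Pow(2162, Rational(1, 2)))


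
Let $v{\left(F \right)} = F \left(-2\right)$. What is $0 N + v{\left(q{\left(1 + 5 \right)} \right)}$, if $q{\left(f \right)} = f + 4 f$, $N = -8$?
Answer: $-60$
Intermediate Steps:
$q{\left(f \right)} = 5 f$
$v{\left(F \right)} = - 2 F$
$0 N + v{\left(q{\left(1 + 5 \right)} \right)} = 0 \left(-8\right) - 2 \cdot 5 \left(1 + 5\right) = 0 - 2 \cdot 5 \cdot 6 = 0 - 60 = -60$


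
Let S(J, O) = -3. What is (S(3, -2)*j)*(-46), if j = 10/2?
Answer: 690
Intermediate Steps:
j = 5 (j = 10*(1/2) = 5)
(S(3, -2)*j)*(-46) = -3*5*(-46) = -15*(-46) = 690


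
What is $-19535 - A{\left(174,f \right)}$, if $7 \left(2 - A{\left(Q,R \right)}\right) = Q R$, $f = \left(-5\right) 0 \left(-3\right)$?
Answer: $-19537$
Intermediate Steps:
$f = 0$ ($f = 0 \left(-3\right) = 0$)
$A{\left(Q,R \right)} = 2 - \frac{Q R}{7}$
$-19535 - A{\left(174,f \right)} = -19535 - \left(2 - \frac{174}{7} \cdot 0\right) = -19535 - \left(2 + 0\right) = -19535 - 2 = -19537$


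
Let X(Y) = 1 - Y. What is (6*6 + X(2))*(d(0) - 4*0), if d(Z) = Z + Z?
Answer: 0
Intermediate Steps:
d(Z) = 2*Z
(6*6 + X(2))*(d(0) - 4*0) = (6*6 + (1 - 1*2))*(2*0 - 4*0) = (36 + (1 - 2))*(0 + 0) = (36 - 1)*0 = 35*0 = 0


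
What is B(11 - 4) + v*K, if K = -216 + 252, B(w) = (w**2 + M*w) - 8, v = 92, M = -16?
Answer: 3241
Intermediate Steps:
B(w) = -8 + w**2 - 16*w (B(w) = (w**2 - 16*w) - 8 = -8 + w**2 - 16*w)
K = 36
B(11 - 4) + v*K = (-8 + (11 - 4)**2 - 16*(11 - 4)) + 92*36 = (-8 + 7**2 - 16*7) + 3312 = (-8 + 49 - 112) + 3312 = -71 + 3312 = 3241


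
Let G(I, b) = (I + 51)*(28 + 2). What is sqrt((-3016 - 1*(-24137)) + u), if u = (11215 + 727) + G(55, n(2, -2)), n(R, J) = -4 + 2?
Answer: 3*sqrt(4027) ≈ 190.38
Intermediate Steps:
n(R, J) = -2
G(I, b) = 1530 + 30*I (G(I, b) = (51 + I)*30 = 1530 + 30*I)
u = 15122 (u = (11215 + 727) + (1530 + 30*55) = 11942 + (1530 + 1650) = 11942 + 3180 = 15122)
sqrt((-3016 - 1*(-24137)) + u) = sqrt((-3016 - 1*(-24137)) + 15122) = sqrt((-3016 + 24137) + 15122) = sqrt(21121 + 15122) = sqrt(36243) = 3*sqrt(4027)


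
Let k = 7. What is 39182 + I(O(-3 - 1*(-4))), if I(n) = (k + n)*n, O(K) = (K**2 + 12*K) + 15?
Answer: 40162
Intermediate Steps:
O(K) = 15 + K**2 + 12*K
I(n) = n*(7 + n) (I(n) = (7 + n)*n = n*(7 + n))
39182 + I(O(-3 - 1*(-4))) = 39182 + (15 + (-3 - 1*(-4))**2 + 12*(-3 - 1*(-4)))*(7 + (15 + (-3 - 1*(-4))**2 + 12*(-3 - 1*(-4)))) = 39182 + (15 + (-3 + 4)**2 + 12*(-3 + 4))*(7 + (15 + (-3 + 4)**2 + 12*(-3 + 4))) = 39182 + (15 + 1**2 + 12*1)*(7 + (15 + 1**2 + 12*1)) = 39182 + (15 + 1 + 12)*(7 + (15 + 1 + 12)) = 39182 + 28*(7 + 28) = 39182 + 28*35 = 39182 + 980 = 40162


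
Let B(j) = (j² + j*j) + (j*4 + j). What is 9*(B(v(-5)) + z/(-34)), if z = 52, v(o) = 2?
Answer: 2520/17 ≈ 148.24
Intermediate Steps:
B(j) = 2*j² + 5*j (B(j) = (j² + j²) + (4*j + j) = 2*j² + 5*j)
9*(B(v(-5)) + z/(-34)) = 9*(2*(5 + 2*2) + 52/(-34)) = 9*(2*(5 + 4) + 52*(-1/34)) = 9*(2*9 - 26/17) = 9*(18 - 26/17) = 9*(280/17) = 2520/17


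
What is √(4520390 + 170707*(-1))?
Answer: √4349683 ≈ 2085.6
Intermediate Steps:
√(4520390 + 170707*(-1)) = √(4520390 - 170707) = √4349683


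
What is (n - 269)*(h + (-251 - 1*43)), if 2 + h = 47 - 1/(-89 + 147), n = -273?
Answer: 3914053/29 ≈ 1.3497e+5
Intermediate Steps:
h = 2609/58 (h = -2 + (47 - 1/(-89 + 147)) = -2 + (47 - 1/58) = -2 + 2725/58 = 2609/58 ≈ 44.983)
(n - 269)*(h + (-251 - 1*43)) = (-273 - 269)*(2609/58 + (-251 - 1*43)) = -542*(2609/58 + (-251 - 43)) = -542*(2609/58 - 294) = -542*(-14443/58) = 3914053/29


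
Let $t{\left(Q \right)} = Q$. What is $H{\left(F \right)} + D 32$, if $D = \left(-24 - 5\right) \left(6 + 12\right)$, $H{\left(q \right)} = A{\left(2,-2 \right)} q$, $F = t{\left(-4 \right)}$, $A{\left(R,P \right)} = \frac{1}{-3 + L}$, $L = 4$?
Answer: $-16708$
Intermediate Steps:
$A{\left(R,P \right)} = 1$ ($A{\left(R,P \right)} = \frac{1}{-3 + 4} = 1^{-1} = 1$)
$F = -4$
$H{\left(q \right)} = q$ ($H{\left(q \right)} = 1 q = q$)
$D = -522$ ($D = \left(-29\right) 18 = -522$)
$H{\left(F \right)} + D 32 = -4 - 16704 = -16708$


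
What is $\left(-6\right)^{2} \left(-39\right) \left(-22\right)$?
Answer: $30888$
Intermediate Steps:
$\left(-6\right)^{2} \left(-39\right) \left(-22\right) = 36 \left(-39\right) \left(-22\right) = \left(-1404\right) \left(-22\right) = 30888$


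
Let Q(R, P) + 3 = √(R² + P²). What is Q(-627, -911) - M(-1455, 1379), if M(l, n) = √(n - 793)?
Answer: -3 - √586 + 5*√48922 ≈ 1078.7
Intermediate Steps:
M(l, n) = √(-793 + n)
Q(R, P) = -3 + √(P² + R²) (Q(R, P) = -3 + √(R² + P²) = -3 + √(P² + R²))
Q(-627, -911) - M(-1455, 1379) = (-3 + √((-911)² + (-627)²)) - √(-793 + 1379) = (-3 + √(829921 + 393129)) - √586 = (-3 + √1223050) - √586 = (-3 + 5*√48922) - √586 = -3 - √586 + 5*√48922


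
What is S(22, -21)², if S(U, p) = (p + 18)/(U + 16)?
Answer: 9/1444 ≈ 0.0062327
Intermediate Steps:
S(U, p) = (18 + p)/(16 + U)
S(22, -21)² = ((18 - 21)/(16 + 22))² = (-3/38)² = 9/1444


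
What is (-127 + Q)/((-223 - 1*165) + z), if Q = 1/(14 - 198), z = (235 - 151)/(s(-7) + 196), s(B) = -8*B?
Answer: 70107/213992 ≈ 0.32761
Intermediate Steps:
z = 1/3 (z = (235 - 151)/(-8*(-7) + 196) = 84/(56 + 196) = 84/252 = 84*(1/252) = 1/3 ≈ 0.33333)
Q = -1/184 (Q = 1/(-184) = -1/184 ≈ -0.0054348)
(-127 + Q)/((-223 - 1*165) + z) = (-127 - 1/184)/((-223 - 1*165) + 1/3) = -23369/(184*((-223 - 165) + 1/3)) = -23369/(184*(-388 + 1/3)) = -23369/(184*(-1163/3)) = -23369/184*(-3/1163) = 70107/213992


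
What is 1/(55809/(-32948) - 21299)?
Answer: -32948/701815261 ≈ -4.6947e-5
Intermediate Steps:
1/(55809/(-32948) - 21299) = 1/(55809*(-1/32948) - 21299) = 1/(-55809/32948 - 21299) = 1/(-701815261/32948) = -32948/701815261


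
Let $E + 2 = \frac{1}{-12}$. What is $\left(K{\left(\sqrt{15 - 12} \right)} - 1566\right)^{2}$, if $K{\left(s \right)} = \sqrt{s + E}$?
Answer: $\frac{\left(9396 - i \sqrt{3} \sqrt{25 - 12 \sqrt{3}}\right)^{2}}{36} \approx 2.4524 \cdot 10^{6} - 1856.3 i$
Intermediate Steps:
$E = - \frac{25}{12}$ ($E = -2 + \frac{1}{-12} = -2 - \frac{1}{12} = - \frac{25}{12} \approx -2.0833$)
$K{\left(s \right)} = \sqrt{- \frac{25}{12} + s}$ ($K{\left(s \right)} = \sqrt{s - \frac{25}{12}} = \sqrt{- \frac{25}{12} + s}$)
$\left(K{\left(\sqrt{15 - 12} \right)} - 1566\right)^{2} = \left(\frac{\sqrt{-75 + 36 \sqrt{15 - 12}}}{6} - 1566\right)^{2} = \left(\frac{\sqrt{-75 + 36 \sqrt{3}}}{6} - 1566\right)^{2} = \left(-1566 + \frac{\sqrt{-75 + 36 \sqrt{3}}}{6}\right)^{2}$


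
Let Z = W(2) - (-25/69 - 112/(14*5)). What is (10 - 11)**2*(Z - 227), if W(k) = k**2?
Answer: -76258/345 ≈ -221.04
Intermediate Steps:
Z = 2057/345 (Z = 2**2 - (-25/69 - 112/(14*5)) = 4 - (-25*1/69 - 112/70) = 4 - (-25/69 - 112*1/70) = 4 - (-25/69 - 8/5) = 4 - 1*(-677/345) = 4 + 677/345 = 2057/345 ≈ 5.9623)
(10 - 11)**2*(Z - 227) = (10 - 11)**2*(2057/345 - 227) = (-1)**2*(-76258/345) = 1*(-76258/345) = -76258/345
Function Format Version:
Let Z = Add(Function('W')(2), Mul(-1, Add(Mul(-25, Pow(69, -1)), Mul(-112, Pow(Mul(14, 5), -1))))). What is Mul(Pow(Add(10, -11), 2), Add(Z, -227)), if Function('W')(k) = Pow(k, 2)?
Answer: Rational(-76258, 345) ≈ -221.04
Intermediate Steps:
Z = Rational(2057, 345) (Z = Add(Pow(2, 2), Mul(-1, Add(Mul(-25, Pow(69, -1)), Mul(-112, Pow(Mul(14, 5), -1))))) = Add(4, Mul(-1, Add(Mul(-25, Rational(1, 69)), Mul(-112, Pow(70, -1))))) = Add(4, Mul(-1, Add(Rational(-25, 69), Mul(-112, Rational(1, 70))))) = Add(4, Mul(-1, Add(Rational(-25, 69), Rational(-8, 5)))) = Add(4, Mul(-1, Rational(-677, 345))) = Add(4, Rational(677, 345)) = Rational(2057, 345) ≈ 5.9623)
Mul(Pow(Add(10, -11), 2), Add(Z, -227)) = Mul(Pow(Add(10, -11), 2), Add(Rational(2057, 345), -227)) = Mul(Pow(-1, 2), Rational(-76258, 345)) = Mul(1, Rational(-76258, 345)) = Rational(-76258, 345)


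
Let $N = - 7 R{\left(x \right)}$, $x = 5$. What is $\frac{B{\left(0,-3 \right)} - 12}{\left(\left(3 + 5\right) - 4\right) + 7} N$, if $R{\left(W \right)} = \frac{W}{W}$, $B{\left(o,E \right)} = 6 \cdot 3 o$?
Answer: $\frac{84}{11} \approx 7.6364$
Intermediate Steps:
$B{\left(o,E \right)} = 18 o$
$R{\left(W \right)} = 1$
$N = -7$ ($N = \left(-7\right) 1 = -7$)
$\frac{B{\left(0,-3 \right)} - 12}{\left(\left(3 + 5\right) - 4\right) + 7} N = \frac{18 \cdot 0 - 12}{\left(\left(3 + 5\right) - 4\right) + 7} \left(-7\right) = \frac{0 - 12}{\left(8 - 4\right) + 7} \left(-7\right) = - \frac{12}{4 + 7} \left(-7\right) = - \frac{12}{11} \left(-7\right) = \left(-12\right) \frac{1}{11} \left(-7\right) = \left(- \frac{12}{11}\right) \left(-7\right) = \frac{84}{11}$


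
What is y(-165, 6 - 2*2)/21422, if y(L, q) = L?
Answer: -165/21422 ≈ -0.0077024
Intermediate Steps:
y(-165, 6 - 2*2)/21422 = -165/21422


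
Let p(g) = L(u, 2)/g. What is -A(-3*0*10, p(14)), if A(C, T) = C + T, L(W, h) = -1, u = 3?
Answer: 1/14 ≈ 0.071429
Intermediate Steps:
p(g) = -1/g
-A(-3*0*10, p(14)) = -(-3*0*10 - 1/14) = -(0*10 - 1*1/14) = -(0 - 1/14) = -1*(-1/14) = 1/14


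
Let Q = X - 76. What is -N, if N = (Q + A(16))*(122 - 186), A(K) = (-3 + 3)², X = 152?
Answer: 4864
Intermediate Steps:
A(K) = 0 (A(K) = 0² = 0)
Q = 76 (Q = 152 - 76 = 76)
N = -4864 (N = (76 + 0)*(122 - 186) = 76*(-64) = -4864)
-N = -1*(-4864) = 4864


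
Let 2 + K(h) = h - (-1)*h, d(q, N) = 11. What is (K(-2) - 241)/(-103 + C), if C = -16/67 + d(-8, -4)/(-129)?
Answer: 2134821/893030 ≈ 2.3905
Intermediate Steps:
K(h) = -2 + 2*h (K(h) = -2 + (h - (-1)*h) = -2 + (h + h) = -2 + 2*h)
C = -2801/8643 (C = -16/67 + 11/(-129) = -16*1/67 + 11*(-1/129) = -16/67 - 11/129 = -2801/8643 ≈ -0.32408)
(K(-2) - 241)/(-103 + C) = ((-2 + 2*(-2)) - 241)/(-103 - 2801/8643) = ((-2 - 4) - 241)/(-893030/8643) = (-6 - 241)*(-8643/893030) = -247*(-8643/893030) = 2134821/893030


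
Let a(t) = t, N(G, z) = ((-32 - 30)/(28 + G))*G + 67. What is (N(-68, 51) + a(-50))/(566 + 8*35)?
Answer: -221/2115 ≈ -0.10449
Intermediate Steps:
N(G, z) = 67 - 62*G/(28 + G) (N(G, z) = (-62/(28 + G))*G + 67 = -62*G/(28 + G) + 67 = 67 - 62*G/(28 + G))
(N(-68, 51) + a(-50))/(566 + 8*35) = ((1876 + 5*(-68))/(28 - 68) - 50)/(566 + 8*35) = ((1876 - 340)/(-40) - 50)/(566 + 280) = (-1/40*1536 - 50)/846 = (-192/5 - 50)*(1/846) = -442/5*1/846 = -221/2115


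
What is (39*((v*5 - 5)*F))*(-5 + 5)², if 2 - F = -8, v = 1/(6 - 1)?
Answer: 0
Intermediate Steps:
v = ⅕ (v = 1/5 = ⅕ ≈ 0.20000)
F = 10 (F = 2 - 1*(-8) = 2 + 8 = 10)
(39*((v*5 - 5)*F))*(-5 + 5)² = (39*(((⅕)*5 - 5)*10))*(-5 + 5)² = (39*((1 - 5)*10))*0² = (39*(-4*10))*0 = (39*(-40))*0 = -1560*0 = 0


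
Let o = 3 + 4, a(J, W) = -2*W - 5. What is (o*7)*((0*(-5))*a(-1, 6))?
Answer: 0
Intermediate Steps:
a(J, W) = -5 - 2*W
o = 7
(o*7)*((0*(-5))*a(-1, 6)) = (7*7)*((0*(-5))*(-5 - 2*6)) = 49*(0*(-5 - 12)) = 49*(0*(-17)) = 49*0 = 0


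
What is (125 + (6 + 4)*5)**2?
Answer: 30625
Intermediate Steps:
(125 + (6 + 4)*5)**2 = (125 + 10*5)**2 = (125 + 50)**2 = 175**2 = 30625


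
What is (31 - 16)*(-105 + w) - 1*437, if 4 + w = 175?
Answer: 553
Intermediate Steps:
w = 171 (w = -4 + 175 = 171)
(31 - 16)*(-105 + w) - 1*437 = (31 - 16)*(-105 + 171) - 1*437 = 15*66 - 437 = 990 - 437 = 553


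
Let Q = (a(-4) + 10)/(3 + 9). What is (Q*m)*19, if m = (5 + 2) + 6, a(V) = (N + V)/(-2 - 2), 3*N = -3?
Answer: 3705/16 ≈ 231.56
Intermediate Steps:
N = -1 (N = (⅓)*(-3) = -1)
a(V) = ¼ - V/4 (a(V) = (-1 + V)/(-2 - 2) = (-1 + V)/(-4) = (-1 + V)*(-¼) = ¼ - V/4)
m = 13 (m = 7 + 6 = 13)
Q = 15/16 (Q = ((¼ - ¼*(-4)) + 10)/(3 + 9) = ((¼ + 1) + 10)/12 = (5/4 + 10)*(1/12) = (45/4)*(1/12) = 15/16 ≈ 0.93750)
(Q*m)*19 = ((15/16)*13)*19 = (195/16)*19 = 3705/16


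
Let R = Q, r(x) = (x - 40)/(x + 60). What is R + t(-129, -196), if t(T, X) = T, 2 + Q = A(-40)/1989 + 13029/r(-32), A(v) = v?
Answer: -20677061/3978 ≈ -5197.9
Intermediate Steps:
r(x) = (-40 + x)/(60 + x)
Q = -20163899/3978 (Q = -2 + (-40/1989 + 13029/(((-40 - 32)/(60 - 32)))) = -2 + (-40*1/1989 + 13029/((-72/28))) = -2 + (-40/1989 + 13029/(((1/28)*(-72)))) = -2 + (-40/1989 + 13029/(-18/7)) = -2 + (-40/1989 + 13029*(-7/18)) = -2 + (-40/1989 - 30401/6) = -2 - 20155943/3978 = -20163899/3978 ≈ -5068.9)
R = -20163899/3978 ≈ -5068.9
R + t(-129, -196) = -20163899/3978 - 129 = -20677061/3978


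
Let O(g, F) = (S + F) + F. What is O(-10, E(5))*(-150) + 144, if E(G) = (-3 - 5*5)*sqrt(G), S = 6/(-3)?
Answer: 444 + 8400*sqrt(5) ≈ 19227.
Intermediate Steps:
S = -2 (S = 6*(-1/3) = -2)
E(G) = -28*sqrt(G) (E(G) = (-3 - 25)*sqrt(G) = -28*sqrt(G))
O(g, F) = -2 + 2*F (O(g, F) = (-2 + F) + F = -2 + 2*F)
O(-10, E(5))*(-150) + 144 = (-2 + 2*(-28*sqrt(5)))*(-150) + 144 = (-2 - 56*sqrt(5))*(-150) + 144 = (300 + 8400*sqrt(5)) + 144 = 444 + 8400*sqrt(5)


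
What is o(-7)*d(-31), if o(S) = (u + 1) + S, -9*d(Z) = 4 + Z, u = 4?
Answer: -6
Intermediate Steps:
d(Z) = -4/9 - Z/9 (d(Z) = -(4 + Z)/9 = -4/9 - Z/9)
o(S) = 5 + S (o(S) = (4 + 1) + S = 5 + S)
o(-7)*d(-31) = (5 - 7)*(-4/9 - ⅑*(-31)) = -2*(-4/9 + 31/9) = -2*3 = -6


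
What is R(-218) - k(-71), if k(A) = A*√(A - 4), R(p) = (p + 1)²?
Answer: 47089 + 355*I*√3 ≈ 47089.0 + 614.88*I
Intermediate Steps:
R(p) = (1 + p)²
k(A) = A*√(-4 + A)
R(-218) - k(-71) = (1 - 218)² - (-71)*√(-4 - 71) = (-217)² - (-71)*√(-75) = 47089 - (-71)*5*I*√3 = 47089 - (-355)*I*√3 = 47089 + 355*I*√3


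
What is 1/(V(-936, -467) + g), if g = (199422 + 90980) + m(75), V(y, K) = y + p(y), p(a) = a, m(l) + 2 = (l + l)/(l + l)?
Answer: 1/288529 ≈ 3.4659e-6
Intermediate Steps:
m(l) = -1 (m(l) = -2 + (l + l)/(l + l) = -2 + (2*l)/((2*l)) = -2 + (2*l)*(1/(2*l)) = -2 + 1 = -1)
V(y, K) = 2*y (V(y, K) = y + y = 2*y)
g = 290401 (g = (199422 + 90980) - 1 = 290402 - 1 = 290401)
1/(V(-936, -467) + g) = 1/(2*(-936) + 290401) = 1/(-1872 + 290401) = 1/288529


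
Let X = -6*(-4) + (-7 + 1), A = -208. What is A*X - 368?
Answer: -4112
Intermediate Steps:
X = 18 (X = 24 - 6 = 18)
A*X - 368 = -208*18 - 368 = -3744 - 368 = -4112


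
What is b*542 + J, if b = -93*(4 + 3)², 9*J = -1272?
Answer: -7410106/3 ≈ -2.4700e+6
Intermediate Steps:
J = -424/3 (J = (⅑)*(-1272) = -424/3 ≈ -141.33)
b = -4557 (b = -93*7² = -93*49 = -4557)
b*542 + J = -4557*542 - 424/3 = -2469894 - 424/3 = -7410106/3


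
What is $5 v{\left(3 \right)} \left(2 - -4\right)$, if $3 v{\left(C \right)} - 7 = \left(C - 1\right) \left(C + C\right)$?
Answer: $190$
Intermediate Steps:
$v{\left(C \right)} = \frac{7}{3} + \frac{2 C \left(-1 + C\right)}{3}$ ($v{\left(C \right)} = \frac{7}{3} + \frac{\left(C - 1\right) \left(C + C\right)}{3} = \frac{7}{3} + \frac{\left(-1 + C\right) 2 C}{3} = \frac{7}{3} + \frac{2 C \left(-1 + C\right)}{3}$)
$5 v{\left(3 \right)} \left(2 - -4\right) = 5 \left(\frac{7}{3} - 2 + \frac{2 \cdot 3^{2}}{3}\right) \left(2 - -4\right) = 5 \left(\frac{7}{3} - 2 + \frac{2}{3} \cdot 9\right) \left(2 + 4\right) = 5 \left(\frac{7}{3} - 2 + 6\right) 6 = 5 \cdot \frac{19}{3} \cdot 6 = \frac{95}{3} \cdot 6 = 190$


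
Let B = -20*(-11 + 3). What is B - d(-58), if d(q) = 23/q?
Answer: 9303/58 ≈ 160.40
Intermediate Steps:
B = 160 (B = -20*(-8) = 160)
B - d(-58) = 160 - 23/(-58) = 160 - 23*(-1)/58 = 160 - 1*(-23/58) = 160 + 23/58 = 9303/58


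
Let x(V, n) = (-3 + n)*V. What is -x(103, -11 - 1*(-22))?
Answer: -824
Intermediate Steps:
x(V, n) = V*(-3 + n)
-x(103, -11 - 1*(-22)) = -103*(-3 + (-11 - 1*(-22))) = -103*(-3 + (-11 + 22)) = -103*(-3 + 11) = -103*8 = -1*824 = -824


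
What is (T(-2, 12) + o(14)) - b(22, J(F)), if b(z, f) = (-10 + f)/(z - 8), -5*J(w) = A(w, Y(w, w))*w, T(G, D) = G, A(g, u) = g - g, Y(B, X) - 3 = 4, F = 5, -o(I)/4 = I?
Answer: -401/7 ≈ -57.286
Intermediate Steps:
o(I) = -4*I
Y(B, X) = 7 (Y(B, X) = 3 + 4 = 7)
A(g, u) = 0
J(w) = 0 (J(w) = -0*w = -⅕*0 = 0)
b(z, f) = (-10 + f)/(-8 + z)
(T(-2, 12) + o(14)) - b(22, J(F)) = (-2 - 4*14) - (-10 + 0)/(-8 + 22) = (-2 - 56) - (-10)/14 = -58 - (-10)/14 = -58 - 1*(-5/7) = -58 + 5/7 = -401/7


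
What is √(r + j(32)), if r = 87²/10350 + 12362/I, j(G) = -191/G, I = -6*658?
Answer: I*√140821625694/129720 ≈ 2.8929*I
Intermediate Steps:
I = -3948
r = -194572/81075 (r = 87²/10350 + 12362/(-3948) = 7569*(1/10350) + 12362*(-1/3948) = 841/1150 - 883/282 = -194572/81075 ≈ -2.3999)
√(r + j(32)) = √(-194572/81075 - 191/32) = √(-21711629/2594400) = I*√140821625694/129720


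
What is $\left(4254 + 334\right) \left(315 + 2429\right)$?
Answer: $12589472$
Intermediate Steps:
$\left(4254 + 334\right) \left(315 + 2429\right) = 4588 \cdot 2744 = 12589472$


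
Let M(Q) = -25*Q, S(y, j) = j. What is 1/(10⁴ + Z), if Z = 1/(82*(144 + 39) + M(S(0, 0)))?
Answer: 15006/150060001 ≈ 0.00010000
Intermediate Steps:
Z = 1/15006 (Z = 1/(82*(144 + 39) - 25*0) = 1/(82*183 + 0) = 1/(15006 + 0) = 1/15006 ≈ 6.6640e-5)
1/(10⁴ + Z) = 1/(10⁴ + 1/15006) = 1/(10000 + 1/15006) = 1/(150060001/15006) = 15006/150060001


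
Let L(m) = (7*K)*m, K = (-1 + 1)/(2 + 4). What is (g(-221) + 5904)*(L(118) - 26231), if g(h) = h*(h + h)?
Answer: -2717164366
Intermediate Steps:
K = 0 (K = 0/6 = 0*(⅙) = 0)
g(h) = 2*h² (g(h) = h*(2*h) = 2*h²)
L(m) = 0 (L(m) = (7*0)*m = 0*m = 0)
(g(-221) + 5904)*(L(118) - 26231) = (2*(-221)² + 5904)*(0 - 26231) = (2*48841 + 5904)*(-26231) = (97682 + 5904)*(-26231) = 103586*(-26231) = -2717164366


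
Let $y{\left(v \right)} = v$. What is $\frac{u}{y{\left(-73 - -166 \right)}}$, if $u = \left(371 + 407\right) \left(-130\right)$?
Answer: $- \frac{101140}{93} \approx -1087.5$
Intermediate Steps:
$u = -101140$ ($u = 778 \left(-130\right) = -101140$)
$\frac{u}{y{\left(-73 - -166 \right)}} = - \frac{101140}{-73 - -166} = - \frac{101140}{-73 + 166} = - \frac{101140}{93}$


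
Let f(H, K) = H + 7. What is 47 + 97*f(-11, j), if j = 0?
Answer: -341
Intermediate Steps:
f(H, K) = 7 + H
47 + 97*f(-11, j) = 47 + 97*(7 - 11) = 47 + 97*(-4) = 47 - 388 = -341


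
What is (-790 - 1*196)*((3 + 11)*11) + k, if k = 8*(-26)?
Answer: -152052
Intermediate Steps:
k = -208
(-790 - 1*196)*((3 + 11)*11) + k = (-790 - 1*196)*((3 + 11)*11) - 208 = (-790 - 196)*(14*11) - 208 = -986*154 - 208 = -151844 - 208 = -152052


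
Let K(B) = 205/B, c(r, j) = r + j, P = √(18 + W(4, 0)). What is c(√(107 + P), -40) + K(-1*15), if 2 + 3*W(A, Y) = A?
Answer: -161/3 + √(963 + 6*√42)/3 ≈ -43.116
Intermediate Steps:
W(A, Y) = -⅔ + A/3
P = 2*√42/3 (P = √(18 + (-⅔ + (⅓)*4)) = √(18 + (-⅔ + 4/3)) = √(18 + ⅔) = √(56/3) = 2*√42/3 ≈ 4.3205)
c(r, j) = j + r
c(√(107 + P), -40) + K(-1*15) = (-40 + √(107 + 2*√42/3)) + 205/((-1*15)) = (-40 + √(107 + 2*√42/3)) + 205/(-15) = (-40 + √(107 + 2*√42/3)) + 205*(-1/15) = (-40 + √(107 + 2*√42/3)) - 41/3 = -161/3 + √(107 + 2*√42/3)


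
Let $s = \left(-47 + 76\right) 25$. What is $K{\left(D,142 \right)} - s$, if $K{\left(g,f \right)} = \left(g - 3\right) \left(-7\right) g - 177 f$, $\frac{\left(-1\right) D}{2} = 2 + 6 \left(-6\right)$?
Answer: $-56799$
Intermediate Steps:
$s = 725$ ($s = 29 \cdot 25 = 725$)
$D = 68$ ($D = - 2 \left(2 + 6 \left(-6\right)\right) = - 2 \left(2 - 36\right) = \left(-2\right) \left(-34\right) = 68$)
$K{\left(g,f \right)} = - 177 f + g \left(21 - 7 g\right)$ ($K{\left(g,f \right)} = \left(-3 + g\right) \left(-7\right) g - 177 f = \left(21 - 7 g\right) g - 177 f = g \left(21 - 7 g\right) - 177 f = - 177 f + g \left(21 - 7 g\right)$)
$K{\left(D,142 \right)} - s = \left(\left(-177\right) 142 - 7 \cdot 68^{2} + 21 \cdot 68\right) - 725 = \left(-25134 - 32368 + 1428\right) - 725 = -56074 - 725 = -56799$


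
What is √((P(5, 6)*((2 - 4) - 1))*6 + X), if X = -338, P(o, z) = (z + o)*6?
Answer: I*√1526 ≈ 39.064*I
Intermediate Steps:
P(o, z) = 6*o + 6*z (P(o, z) = (o + z)*6 = 6*o + 6*z)
√((P(5, 6)*((2 - 4) - 1))*6 + X) = √(((6*5 + 6*6)*((2 - 4) - 1))*6 - 338) = √(((30 + 36)*(-2 - 1))*6 - 338) = √((66*(-3))*6 - 338) = √(-198*6 - 338) = √(-1188 - 338) = √(-1526) = I*√1526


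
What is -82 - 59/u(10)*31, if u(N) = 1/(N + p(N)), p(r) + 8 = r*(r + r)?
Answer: -369540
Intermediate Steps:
p(r) = -8 + 2*r² (p(r) = -8 + r*(r + r) = -8 + r*(2*r) = -8 + 2*r²)
u(N) = 1/(-8 + N + 2*N²) (u(N) = 1/(N + (-8 + 2*N²)) = 1/(-8 + N + 2*N²))
-82 - 59/u(10)*31 = -82 - 59/(1/(-8 + 10 + 2*10²))*31 = -82 - 59/(1/(-8 + 10 + 2*100))*31 = -82 - 59/(1/(-8 + 10 + 200))*31 = -82 - 59/(1/202)*31 = -82 - 59/1/202*31 = -82 - 59*202*31 = -82 - 11918*31 = -82 - 369458 = -369540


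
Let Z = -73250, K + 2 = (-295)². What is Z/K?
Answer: -73250/87023 ≈ -0.84173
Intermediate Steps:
K = 87023 (K = -2 + (-295)² = -2 + 87025 = 87023)
Z/K = -73250/87023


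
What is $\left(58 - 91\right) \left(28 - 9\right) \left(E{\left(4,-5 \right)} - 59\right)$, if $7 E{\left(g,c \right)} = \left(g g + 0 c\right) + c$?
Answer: $\frac{252054}{7} \approx 36008.0$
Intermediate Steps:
$E{\left(g,c \right)} = \frac{c}{7} + \frac{g^{2}}{7}$ ($E{\left(g,c \right)} = \frac{\left(g g + 0 c\right) + c}{7} = \frac{\left(g^{2} + 0\right) + c}{7} = \frac{g^{2} + c}{7} = \frac{c + g^{2}}{7} = \frac{c}{7} + \frac{g^{2}}{7}$)
$\left(58 - 91\right) \left(28 - 9\right) \left(E{\left(4,-5 \right)} - 59\right) = \left(58 - 91\right) \left(28 - 9\right) \left(\left(\frac{1}{7} \left(-5\right) + \frac{4^{2}}{7}\right) - 59\right) = - 33 \cdot 19 \left(\left(- \frac{5}{7} + \frac{1}{7} \cdot 16\right) - 59\right) = - 33 \cdot 19 \left(\left(- \frac{5}{7} + \frac{16}{7}\right) - 59\right) = - 33 \cdot 19 \left(\frac{11}{7} - 59\right) = - 33 \cdot 19 \left(- \frac{402}{7}\right) = \left(-33\right) \left(- \frac{7638}{7}\right) = \frac{252054}{7}$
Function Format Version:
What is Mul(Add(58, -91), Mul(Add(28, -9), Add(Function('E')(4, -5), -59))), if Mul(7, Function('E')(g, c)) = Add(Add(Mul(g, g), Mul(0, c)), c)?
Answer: Rational(252054, 7) ≈ 36008.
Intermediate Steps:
Function('E')(g, c) = Add(Mul(Rational(1, 7), c), Mul(Rational(1, 7), Pow(g, 2))) (Function('E')(g, c) = Mul(Rational(1, 7), Add(Add(Mul(g, g), Mul(0, c)), c)) = Mul(Rational(1, 7), Add(Add(Pow(g, 2), 0), c)) = Mul(Rational(1, 7), Add(Pow(g, 2), c)) = Mul(Rational(1, 7), Add(c, Pow(g, 2))) = Add(Mul(Rational(1, 7), c), Mul(Rational(1, 7), Pow(g, 2))))
Mul(Add(58, -91), Mul(Add(28, -9), Add(Function('E')(4, -5), -59))) = Mul(Add(58, -91), Mul(Add(28, -9), Add(Add(Mul(Rational(1, 7), -5), Mul(Rational(1, 7), Pow(4, 2))), -59))) = Mul(-33, Mul(19, Add(Add(Rational(-5, 7), Mul(Rational(1, 7), 16)), -59))) = Mul(-33, Mul(19, Add(Add(Rational(-5, 7), Rational(16, 7)), -59))) = Mul(-33, Mul(19, Add(Rational(11, 7), -59))) = Mul(-33, Mul(19, Rational(-402, 7))) = Mul(-33, Rational(-7638, 7)) = Rational(252054, 7)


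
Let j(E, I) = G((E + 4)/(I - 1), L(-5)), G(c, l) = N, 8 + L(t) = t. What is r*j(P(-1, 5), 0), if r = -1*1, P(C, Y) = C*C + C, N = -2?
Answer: 2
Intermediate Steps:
L(t) = -8 + t
G(c, l) = -2
P(C, Y) = C + C² (P(C, Y) = C² + C = C + C²)
j(E, I) = -2
r = -1
r*j(P(-1, 5), 0) = -1*(-2) = 2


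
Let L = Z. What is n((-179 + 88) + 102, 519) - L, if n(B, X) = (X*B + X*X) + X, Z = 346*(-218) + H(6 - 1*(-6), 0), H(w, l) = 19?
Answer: 350998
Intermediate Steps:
Z = -75409 (Z = 346*(-218) + 19 = -75428 + 19 = -75409)
n(B, X) = X + X² + B*X (n(B, X) = (B*X + X²) + X = (X² + B*X) + X = X + X² + B*X)
L = -75409
n((-179 + 88) + 102, 519) - L = 519*(1 + ((-179 + 88) + 102) + 519) - 1*(-75409) = 519*(1 + (-91 + 102) + 519) + 75409 = 519*(1 + 11 + 519) + 75409 = 519*531 + 75409 = 275589 + 75409 = 350998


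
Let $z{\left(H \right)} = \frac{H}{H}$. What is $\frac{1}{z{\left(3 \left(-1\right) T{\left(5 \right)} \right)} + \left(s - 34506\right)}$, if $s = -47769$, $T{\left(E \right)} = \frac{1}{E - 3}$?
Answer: $- \frac{1}{82274} \approx -1.2155 \cdot 10^{-5}$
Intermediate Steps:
$T{\left(E \right)} = \frac{1}{-3 + E}$
$z{\left(H \right)} = 1$
$\frac{1}{z{\left(3 \left(-1\right) T{\left(5 \right)} \right)} + \left(s - 34506\right)} = \frac{1}{1 - 82275} = \frac{1}{-82274} = - \frac{1}{82274}$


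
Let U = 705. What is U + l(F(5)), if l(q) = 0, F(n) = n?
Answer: 705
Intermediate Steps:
U + l(F(5)) = 705 + 0 = 705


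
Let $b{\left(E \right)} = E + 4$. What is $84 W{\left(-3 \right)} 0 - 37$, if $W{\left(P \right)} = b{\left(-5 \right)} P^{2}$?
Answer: $-37$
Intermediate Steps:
$b{\left(E \right)} = 4 + E$
$W{\left(P \right)} = - P^{2}$ ($W{\left(P \right)} = \left(4 - 5\right) P^{2} = - P^{2}$)
$84 W{\left(-3 \right)} 0 - 37 = 84 - \left(-3\right)^{2} \cdot 0 - 37 = 84 \left(-1\right) 9 \cdot 0 - 37 = 84 \left(\left(-9\right) 0\right) - 37 = 84 \cdot 0 - 37 = 0 - 37 = -37$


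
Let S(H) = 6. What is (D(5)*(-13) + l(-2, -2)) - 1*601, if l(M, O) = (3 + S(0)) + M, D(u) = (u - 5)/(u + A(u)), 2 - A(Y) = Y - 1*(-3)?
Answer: -594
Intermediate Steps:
A(Y) = -1 - Y (A(Y) = 2 - (Y - 1*(-3)) = 2 - (Y + 3) = 2 - (3 + Y) = 2 + (-3 - Y) = -1 - Y)
D(u) = 5 - u (D(u) = (u - 5)/(u + (-1 - u)) = (-5 + u)/(-1) = (-5 + u)*(-1) = 5 - u)
l(M, O) = 9 + M (l(M, O) = (3 + 6) + M = 9 + M)
(D(5)*(-13) + l(-2, -2)) - 1*601 = ((5 - 1*5)*(-13) + (9 - 2)) - 1*601 = ((5 - 5)*(-13) + 7) - 601 = (0*(-13) + 7) - 601 = (0 + 7) - 601 = 7 - 601 = -594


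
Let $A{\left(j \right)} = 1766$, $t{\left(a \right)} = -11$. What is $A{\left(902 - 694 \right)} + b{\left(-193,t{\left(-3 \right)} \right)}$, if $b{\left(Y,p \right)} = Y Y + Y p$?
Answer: $41138$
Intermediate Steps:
$b{\left(Y,p \right)} = Y^{2} + Y p$
$A{\left(902 - 694 \right)} + b{\left(-193,t{\left(-3 \right)} \right)} = 1766 - 193 \left(-193 - 11\right) = 1766 - -39372 = 1766 + 39372 = 41138$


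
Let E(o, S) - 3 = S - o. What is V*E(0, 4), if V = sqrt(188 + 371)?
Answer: 7*sqrt(559) ≈ 165.50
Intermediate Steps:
E(o, S) = 3 + S - o (E(o, S) = 3 + (S - o) = 3 + S - o)
V = sqrt(559) ≈ 23.643
V*E(0, 4) = sqrt(559)*(3 + 4 - 1*0) = sqrt(559)*(3 + 4 + 0) = sqrt(559)*7 = 7*sqrt(559)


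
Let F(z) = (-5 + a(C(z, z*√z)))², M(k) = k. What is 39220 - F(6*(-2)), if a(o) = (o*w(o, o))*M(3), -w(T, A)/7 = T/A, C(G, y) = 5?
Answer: 27120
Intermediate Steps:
w(T, A) = -7*T/A
a(o) = -21*o (a(o) = (o*(-7*o/o))*3 = (o*(-7))*3 = -7*o*3 = -21*o)
F(z) = 12100 (F(z) = (-5 - 21*5)² = (-5 - 105)² = (-110)² = 12100)
39220 - F(6*(-2)) = 39220 - 1*12100 = 39220 - 12100 = 27120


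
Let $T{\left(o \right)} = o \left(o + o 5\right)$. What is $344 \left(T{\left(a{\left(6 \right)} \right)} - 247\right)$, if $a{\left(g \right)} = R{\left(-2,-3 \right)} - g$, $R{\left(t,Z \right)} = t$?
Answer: $47128$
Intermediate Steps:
$a{\left(g \right)} = -2 - g$
$T{\left(o \right)} = 6 o^{2}$ ($T{\left(o \right)} = o \left(o + 5 o\right) = o 6 o = 6 o^{2}$)
$344 \left(T{\left(a{\left(6 \right)} \right)} - 247\right) = 344 \left(6 \left(-2 - 6\right)^{2} - 247\right) = 344 \left(6 \left(-8\right)^{2} - 247\right) = 344 \left(6 \cdot 64 - 247\right) = 344 \left(384 - 247\right) = 344 \cdot 137 = 47128$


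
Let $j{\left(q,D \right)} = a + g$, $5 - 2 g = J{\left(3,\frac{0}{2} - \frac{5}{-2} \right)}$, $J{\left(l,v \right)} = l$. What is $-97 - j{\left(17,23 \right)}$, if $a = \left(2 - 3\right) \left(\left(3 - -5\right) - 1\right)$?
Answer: $-91$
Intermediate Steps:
$g = 1$ ($g = \frac{5}{2} - \frac{3}{2} = 1$)
$a = -7$ ($a = - (\left(3 + 5\right) - 1) = - (8 - 1) = \left(-1\right) 7 = -7$)
$j{\left(q,D \right)} = -6$ ($j{\left(q,D \right)} = -7 + 1 = -6$)
$-97 - j{\left(17,23 \right)} = -97 - -6 = -97 + 6 = -91$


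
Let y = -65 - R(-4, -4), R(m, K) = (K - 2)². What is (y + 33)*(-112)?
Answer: 7616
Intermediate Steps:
R(m, K) = (-2 + K)²
y = -101 (y = -65 - (-2 - 4)² = -65 - 1*(-6)² = -65 - 1*36 = -65 - 36 = -101)
(y + 33)*(-112) = (-101 + 33)*(-112) = -68*(-112) = 7616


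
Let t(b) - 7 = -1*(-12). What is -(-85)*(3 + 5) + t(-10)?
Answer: 699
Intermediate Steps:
t(b) = 19 (t(b) = 7 - 1*(-12) = 7 + 12 = 19)
-(-85)*(3 + 5) + t(-10) = -(-85)*(3 + 5) + 19 = -(-85)*8 + 19 = -85*(-8) + 19 = 680 + 19 = 699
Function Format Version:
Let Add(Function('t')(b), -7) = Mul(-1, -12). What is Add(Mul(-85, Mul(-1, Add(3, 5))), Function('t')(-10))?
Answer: 699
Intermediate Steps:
Function('t')(b) = 19 (Function('t')(b) = Add(7, Mul(-1, -12)) = Add(7, 12) = 19)
Add(Mul(-85, Mul(-1, Add(3, 5))), Function('t')(-10)) = Add(Mul(-85, Mul(-1, Add(3, 5))), 19) = Add(Mul(-85, Mul(-1, 8)), 19) = Add(Mul(-85, -8), 19) = Add(680, 19) = 699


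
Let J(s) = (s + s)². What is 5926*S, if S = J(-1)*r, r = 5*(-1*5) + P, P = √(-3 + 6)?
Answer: -592600 + 23704*√3 ≈ -5.5154e+5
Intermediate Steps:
P = √3 ≈ 1.7320
J(s) = 4*s² (J(s) = (2*s)² = 4*s²)
r = -25 + √3 (r = 5*(-1*5) + √3 = 5*(-5) + √3 = -25 + √3 ≈ -23.268)
S = -100 + 4*√3 (S = (4*(-1)²)*(-25 + √3) = (4*1)*(-25 + √3) = 4*(-25 + √3) = -100 + 4*√3 ≈ -93.072)
5926*S = 5926*(-100 + 4*√3) = -592600 + 23704*√3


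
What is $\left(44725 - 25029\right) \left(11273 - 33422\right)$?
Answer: $-436246704$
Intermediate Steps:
$\left(44725 - 25029\right) \left(11273 - 33422\right) = 19696 \left(-22149\right) = -436246704$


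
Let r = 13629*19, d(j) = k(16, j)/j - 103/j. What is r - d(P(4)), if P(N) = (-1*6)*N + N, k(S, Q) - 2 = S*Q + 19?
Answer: 2589309/10 ≈ 2.5893e+5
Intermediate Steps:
k(S, Q) = 21 + Q*S (k(S, Q) = 2 + (S*Q + 19) = 2 + (Q*S + 19) = 2 + (19 + Q*S) = 21 + Q*S)
P(N) = -5*N (P(N) = -6*N + N = -5*N)
d(j) = -103/j + (21 + 16*j)/j (d(j) = (21 + j*16)/j - 103/j = (21 + 16*j)/j - 103/j = -103/j + (21 + 16*j)/j)
r = 258951
r - d(P(4)) = 258951 - (16 - 82/((-5*4))) = 258951 - (16 - 82/(-20)) = 258951 - (16 - 82*(-1/20)) = 258951 - (16 + 41/10) = 258951 - 1*201/10 = 258951 - 201/10 = 2589309/10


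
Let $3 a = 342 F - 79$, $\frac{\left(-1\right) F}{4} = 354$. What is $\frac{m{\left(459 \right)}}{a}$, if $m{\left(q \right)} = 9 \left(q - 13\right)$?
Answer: $- \frac{12042}{484351} \approx -0.024862$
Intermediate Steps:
$F = -1416$ ($F = \left(-4\right) 354 = -1416$)
$m{\left(q \right)} = -117 + 9 q$ ($m{\left(q \right)} = 9 \left(-13 + q\right) = -117 + 9 q$)
$a = - \frac{484351}{3}$ ($a = \frac{342 \left(-1416\right) - 79}{3} = \frac{-484272 - 79}{3} = \frac{1}{3} \left(-484351\right) = - \frac{484351}{3} \approx -1.6145 \cdot 10^{5}$)
$\frac{m{\left(459 \right)}}{a} = \frac{-117 + 9 \cdot 459}{- \frac{484351}{3}} = \left(-117 + 4131\right) \left(- \frac{3}{484351}\right) = 4014 \left(- \frac{3}{484351}\right) = - \frac{12042}{484351}$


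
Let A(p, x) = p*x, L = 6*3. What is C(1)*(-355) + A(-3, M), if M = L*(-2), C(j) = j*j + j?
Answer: -602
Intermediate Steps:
L = 18
C(j) = j + j**2 (C(j) = j**2 + j = j + j**2)
M = -36 (M = 18*(-2) = -36)
C(1)*(-355) + A(-3, M) = (1*(1 + 1))*(-355) - 3*(-36) = (1*2)*(-355) + 108 = 2*(-355) + 108 = -710 + 108 = -602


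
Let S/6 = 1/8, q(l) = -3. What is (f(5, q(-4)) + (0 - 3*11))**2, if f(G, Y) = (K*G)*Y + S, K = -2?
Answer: 81/16 ≈ 5.0625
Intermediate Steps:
S = 3/4 (S = 6/8 = 6*(1/8) = 3/4 ≈ 0.75000)
f(G, Y) = 3/4 - 2*G*Y (f(G, Y) = (-2*G)*Y + 3/4 = -2*G*Y + 3/4 = 3/4 - 2*G*Y)
(f(5, q(-4)) + (0 - 3*11))**2 = ((3/4 - 2*5*(-3)) + (0 - 3*11))**2 = ((3/4 + 30) + (0 - 33))**2 = (123/4 - 33)**2 = (-9/4)**2 = 81/16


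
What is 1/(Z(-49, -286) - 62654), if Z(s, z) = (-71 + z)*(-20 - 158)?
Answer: 1/892 ≈ 0.0011211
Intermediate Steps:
Z(s, z) = 12638 - 178*z (Z(s, z) = (-71 + z)*(-178) = 12638 - 178*z)
1/(Z(-49, -286) - 62654) = 1/((12638 - 178*(-286)) - 62654) = 1/((12638 + 50908) - 62654) = 1/(63546 - 62654) = 1/892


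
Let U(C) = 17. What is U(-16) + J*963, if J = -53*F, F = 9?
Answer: -459334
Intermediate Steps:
J = -477 (J = -53*9 = -477)
U(-16) + J*963 = 17 - 477*963 = 17 - 459351 = -459334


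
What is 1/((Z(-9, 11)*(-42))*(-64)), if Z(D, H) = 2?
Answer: 1/5376 ≈ 0.00018601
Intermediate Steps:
1/((Z(-9, 11)*(-42))*(-64)) = 1/((2*(-42))*(-64)) = 1/(-84*(-64)) = 1/5376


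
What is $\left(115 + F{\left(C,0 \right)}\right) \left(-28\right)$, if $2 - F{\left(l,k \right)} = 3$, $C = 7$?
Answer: $-3192$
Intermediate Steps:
$F{\left(l,k \right)} = -1$ ($F{\left(l,k \right)} = 2 - 3 = -1$)
$\left(115 + F{\left(C,0 \right)}\right) \left(-28\right) = \left(115 - 1\right) \left(-28\right) = 114 \left(-28\right) = -3192$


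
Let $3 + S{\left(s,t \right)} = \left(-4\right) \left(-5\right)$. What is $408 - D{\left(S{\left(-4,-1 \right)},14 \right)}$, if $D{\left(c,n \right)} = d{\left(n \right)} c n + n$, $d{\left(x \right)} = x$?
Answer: $-2938$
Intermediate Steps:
$S{\left(s,t \right)} = 17$ ($S{\left(s,t \right)} = -3 - -20 = -3 + 20 = 17$)
$D{\left(c,n \right)} = n + c n^{2}$ ($D{\left(c,n \right)} = n c n + n = c n n + n = c n^{2} + n = n + c n^{2}$)
$408 - D{\left(S{\left(-4,-1 \right)},14 \right)} = 408 - 14 \left(1 + 17 \cdot 14\right) = 408 - 14 \left(1 + 238\right) = 408 - 14 \cdot 239 = 408 - 3346 = -2938$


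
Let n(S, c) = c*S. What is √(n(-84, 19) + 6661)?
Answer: √5065 ≈ 71.169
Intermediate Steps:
n(S, c) = S*c
√(n(-84, 19) + 6661) = √(-84*19 + 6661) = √(-1596 + 6661) = √5065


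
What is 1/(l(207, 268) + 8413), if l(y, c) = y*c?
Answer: 1/63889 ≈ 1.5652e-5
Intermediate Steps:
l(y, c) = c*y
1/(l(207, 268) + 8413) = 1/(268*207 + 8413) = 1/(55476 + 8413) = 1/63889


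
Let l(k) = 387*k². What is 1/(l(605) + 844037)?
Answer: 1/142495712 ≈ 7.0178e-9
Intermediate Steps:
1/(l(605) + 844037) = 1/(387*605² + 844037) = 1/(387*366025 + 844037) = 1/(141651675 + 844037) = 1/142495712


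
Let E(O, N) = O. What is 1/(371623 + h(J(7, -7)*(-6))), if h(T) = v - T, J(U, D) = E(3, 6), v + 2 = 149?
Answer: 1/371788 ≈ 2.6897e-6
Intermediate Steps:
v = 147 (v = -2 + 149 = 147)
J(U, D) = 3
h(T) = 147 - T
1/(371623 + h(J(7, -7)*(-6))) = 1/(371623 + (147 - 3*(-6))) = 1/(371623 + (147 - 1*(-18))) = 1/(371623 + (147 + 18)) = 1/(371623 + 165) = 1/371788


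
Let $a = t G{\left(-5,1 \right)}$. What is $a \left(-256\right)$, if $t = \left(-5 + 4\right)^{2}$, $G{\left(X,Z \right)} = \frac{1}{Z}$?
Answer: $-256$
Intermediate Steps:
$t = 1$ ($t = \left(-1\right)^{2} = 1$)
$a = 1$ ($a = 1 \cdot 1^{-1} = 1 \cdot 1 = 1$)
$a \left(-256\right) = 1 \left(-256\right) = -256$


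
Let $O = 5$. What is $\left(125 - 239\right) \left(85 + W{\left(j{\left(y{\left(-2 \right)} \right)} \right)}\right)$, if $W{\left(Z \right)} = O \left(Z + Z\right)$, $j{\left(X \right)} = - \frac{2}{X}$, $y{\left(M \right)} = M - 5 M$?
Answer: $-9405$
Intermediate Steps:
$y{\left(M \right)} = - 4 M$
$W{\left(Z \right)} = 10 Z$ ($W{\left(Z \right)} = 5 \left(Z + Z\right) = 5 \cdot 2 Z = 10 Z$)
$\left(125 - 239\right) \left(85 + W{\left(j{\left(y{\left(-2 \right)} \right)} \right)}\right) = \left(125 - 239\right) \left(85 + 10 \left(- \frac{2}{\left(-4\right) \left(-2\right)}\right)\right) = \left(125 - 239\right) \left(85 + 10 \left(- \frac{2}{8}\right)\right) = - 114 \left(85 + 10 \left(\left(-2\right) \frac{1}{8}\right)\right) = - 114 \left(85 + 10 \left(- \frac{1}{4}\right)\right) = - 114 \left(85 - \frac{5}{2}\right) = \left(-114\right) \frac{165}{2} = -9405$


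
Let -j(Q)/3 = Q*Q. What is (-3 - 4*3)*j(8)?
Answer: 2880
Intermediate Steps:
j(Q) = -3*Q² (j(Q) = -3*Q*Q = -3*Q²)
(-3 - 4*3)*j(8) = (-3 - 4*3)*(-3*8²) = (-3 - 12)*(-3*64) = -15*(-192) = 2880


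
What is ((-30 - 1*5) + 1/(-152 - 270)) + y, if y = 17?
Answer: -7597/422 ≈ -18.002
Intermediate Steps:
((-30 - 1*5) + 1/(-152 - 270)) + y = ((-30 - 1*5) + 1/(-152 - 270)) + 17 = ((-30 - 5) + 1/(-422)) + 17 = (-35 - 1/422) + 17 = -14771/422 + 17 = -7597/422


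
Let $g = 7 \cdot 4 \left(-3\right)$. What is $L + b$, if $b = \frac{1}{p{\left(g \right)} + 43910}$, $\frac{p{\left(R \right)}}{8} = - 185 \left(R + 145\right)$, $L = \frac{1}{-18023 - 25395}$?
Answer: $- \frac{22447}{503323165} \approx -4.4598 \cdot 10^{-5}$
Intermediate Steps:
$g = -84$ ($g = 28 \left(-3\right) = -84$)
$L = - \frac{1}{43418}$ ($L = \frac{1}{-43418} = - \frac{1}{43418} \approx -2.3032 \cdot 10^{-5}$)
$p{\left(R \right)} = -214600 - 1480 R$ ($p{\left(R \right)} = 8 \left(- 185 \left(R + 145\right)\right) = 8 \left(- 185 \left(145 + R\right)\right) = 8 \left(-26825 - 185 R\right) = -214600 - 1480 R$)
$b = - \frac{1}{46370}$ ($b = \frac{1}{\left(-214600 - -124320\right) + 43910} = \frac{1}{\left(-214600 + 124320\right) + 43910} = \frac{1}{-90280 + 43910} = \frac{1}{-46370} = - \frac{1}{46370} \approx -2.1566 \cdot 10^{-5}$)
$L + b = - \frac{1}{43418} - \frac{1}{46370} = - \frac{22447}{503323165}$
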